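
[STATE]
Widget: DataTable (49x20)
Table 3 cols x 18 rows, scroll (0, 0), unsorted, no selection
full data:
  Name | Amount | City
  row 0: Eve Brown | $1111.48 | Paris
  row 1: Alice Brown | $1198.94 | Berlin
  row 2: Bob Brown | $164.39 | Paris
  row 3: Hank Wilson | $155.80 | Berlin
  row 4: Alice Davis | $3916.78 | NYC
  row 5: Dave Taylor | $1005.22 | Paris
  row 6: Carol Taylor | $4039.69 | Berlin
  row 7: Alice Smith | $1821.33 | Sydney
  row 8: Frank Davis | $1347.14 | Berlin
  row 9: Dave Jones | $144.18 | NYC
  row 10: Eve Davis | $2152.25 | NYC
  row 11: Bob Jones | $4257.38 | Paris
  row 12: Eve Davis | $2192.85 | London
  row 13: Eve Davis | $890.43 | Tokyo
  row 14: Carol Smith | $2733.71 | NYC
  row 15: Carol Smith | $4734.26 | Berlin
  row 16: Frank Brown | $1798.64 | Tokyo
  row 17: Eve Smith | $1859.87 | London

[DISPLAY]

Name        │Amount  │City                       
────────────┼────────┼──────                     
Eve Brown   │$1111.48│Paris                      
Alice Brown │$1198.94│Berlin                     
Bob Brown   │$164.39 │Paris                      
Hank Wilson │$155.80 │Berlin                     
Alice Davis │$3916.78│NYC                        
Dave Taylor │$1005.22│Paris                      
Carol Taylor│$4039.69│Berlin                     
Alice Smith │$1821.33│Sydney                     
Frank Davis │$1347.14│Berlin                     
Dave Jones  │$144.18 │NYC                        
Eve Davis   │$2152.25│NYC                        
Bob Jones   │$4257.38│Paris                      
Eve Davis   │$2192.85│London                     
Eve Davis   │$890.43 │Tokyo                      
Carol Smith │$2733.71│NYC                        
Carol Smith │$4734.26│Berlin                     
Frank Brown │$1798.64│Tokyo                      
Eve Smith   │$1859.87│London                     


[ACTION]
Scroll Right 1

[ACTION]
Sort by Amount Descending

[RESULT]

Name        │Amount ▼│City                       
────────────┼────────┼──────                     
Carol Smith │$4734.26│Berlin                     
Bob Jones   │$4257.38│Paris                      
Carol Taylor│$4039.69│Berlin                     
Alice Davis │$3916.78│NYC                        
Carol Smith │$2733.71│NYC                        
Eve Davis   │$2192.85│London                     
Eve Davis   │$2152.25│NYC                        
Eve Smith   │$1859.87│London                     
Alice Smith │$1821.33│Sydney                     
Frank Brown │$1798.64│Tokyo                      
Frank Davis │$1347.14│Berlin                     
Alice Brown │$1198.94│Berlin                     
Eve Brown   │$1111.48│Paris                      
Dave Taylor │$1005.22│Paris                      
Eve Davis   │$890.43 │Tokyo                      
Bob Brown   │$164.39 │Paris                      
Hank Wilson │$155.80 │Berlin                     
Dave Jones  │$144.18 │NYC                        


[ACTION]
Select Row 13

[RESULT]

Name        │Amount ▼│City                       
────────────┼────────┼──────                     
Carol Smith │$4734.26│Berlin                     
Bob Jones   │$4257.38│Paris                      
Carol Taylor│$4039.69│Berlin                     
Alice Davis │$3916.78│NYC                        
Carol Smith │$2733.71│NYC                        
Eve Davis   │$2192.85│London                     
Eve Davis   │$2152.25│NYC                        
Eve Smith   │$1859.87│London                     
Alice Smith │$1821.33│Sydney                     
Frank Brown │$1798.64│Tokyo                      
Frank Davis │$1347.14│Berlin                     
Alice Brown │$1198.94│Berlin                     
Eve Brown   │$1111.48│Paris                      
>ave Taylor │$1005.22│Paris                      
Eve Davis   │$890.43 │Tokyo                      
Bob Brown   │$164.39 │Paris                      
Hank Wilson │$155.80 │Berlin                     
Dave Jones  │$144.18 │NYC                        


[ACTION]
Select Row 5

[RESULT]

Name        │Amount ▼│City                       
────────────┼────────┼──────                     
Carol Smith │$4734.26│Berlin                     
Bob Jones   │$4257.38│Paris                      
Carol Taylor│$4039.69│Berlin                     
Alice Davis │$3916.78│NYC                        
Carol Smith │$2733.71│NYC                        
>ve Davis   │$2192.85│London                     
Eve Davis   │$2152.25│NYC                        
Eve Smith   │$1859.87│London                     
Alice Smith │$1821.33│Sydney                     
Frank Brown │$1798.64│Tokyo                      
Frank Davis │$1347.14│Berlin                     
Alice Brown │$1198.94│Berlin                     
Eve Brown   │$1111.48│Paris                      
Dave Taylor │$1005.22│Paris                      
Eve Davis   │$890.43 │Tokyo                      
Bob Brown   │$164.39 │Paris                      
Hank Wilson │$155.80 │Berlin                     
Dave Jones  │$144.18 │NYC                        


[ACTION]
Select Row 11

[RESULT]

Name        │Amount ▼│City                       
────────────┼────────┼──────                     
Carol Smith │$4734.26│Berlin                     
Bob Jones   │$4257.38│Paris                      
Carol Taylor│$4039.69│Berlin                     
Alice Davis │$3916.78│NYC                        
Carol Smith │$2733.71│NYC                        
Eve Davis   │$2192.85│London                     
Eve Davis   │$2152.25│NYC                        
Eve Smith   │$1859.87│London                     
Alice Smith │$1821.33│Sydney                     
Frank Brown │$1798.64│Tokyo                      
Frank Davis │$1347.14│Berlin                     
>lice Brown │$1198.94│Berlin                     
Eve Brown   │$1111.48│Paris                      
Dave Taylor │$1005.22│Paris                      
Eve Davis   │$890.43 │Tokyo                      
Bob Brown   │$164.39 │Paris                      
Hank Wilson │$155.80 │Berlin                     
Dave Jones  │$144.18 │NYC                        


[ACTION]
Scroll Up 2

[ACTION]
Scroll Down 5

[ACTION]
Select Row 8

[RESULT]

Name        │Amount ▼│City                       
────────────┼────────┼──────                     
Carol Smith │$4734.26│Berlin                     
Bob Jones   │$4257.38│Paris                      
Carol Taylor│$4039.69│Berlin                     
Alice Davis │$3916.78│NYC                        
Carol Smith │$2733.71│NYC                        
Eve Davis   │$2192.85│London                     
Eve Davis   │$2152.25│NYC                        
Eve Smith   │$1859.87│London                     
>lice Smith │$1821.33│Sydney                     
Frank Brown │$1798.64│Tokyo                      
Frank Davis │$1347.14│Berlin                     
Alice Brown │$1198.94│Berlin                     
Eve Brown   │$1111.48│Paris                      
Dave Taylor │$1005.22│Paris                      
Eve Davis   │$890.43 │Tokyo                      
Bob Brown   │$164.39 │Paris                      
Hank Wilson │$155.80 │Berlin                     
Dave Jones  │$144.18 │NYC                        


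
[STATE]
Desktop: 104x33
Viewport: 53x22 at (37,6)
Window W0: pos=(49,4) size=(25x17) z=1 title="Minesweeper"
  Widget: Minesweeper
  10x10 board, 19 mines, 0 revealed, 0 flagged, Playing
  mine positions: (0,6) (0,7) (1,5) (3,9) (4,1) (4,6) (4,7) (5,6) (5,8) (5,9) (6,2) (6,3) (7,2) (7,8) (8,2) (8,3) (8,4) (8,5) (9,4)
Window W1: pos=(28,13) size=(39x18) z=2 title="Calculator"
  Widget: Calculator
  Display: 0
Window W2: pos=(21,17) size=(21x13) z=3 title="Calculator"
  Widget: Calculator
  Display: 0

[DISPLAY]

            ┠───────────────────────┨                
            ┃■■■■■■■■■■             ┃                
            ┃■■■■■■■■■■             ┃                
            ┃■■■■■■■■■■             ┃                
            ┃■■■■■■■■■■             ┃                
            ┃■■■■■■■■■■             ┃                
            ┃■■■■■■■■■■             ┃                
━━━━━━━━━━━━━━━━━━━━━━━━━━━━━┓      ┃                
tor                          ┃      ┃                
─────────────────────────────┨      ┃                
                            0┃      ┃                
━━━━┓───┐                    ┃      ┃                
    ┃ ÷ │                    ┃      ┃                
────┨───┤                    ┃      ┃                
   0┃ × │                    ┃━━━━━━┛                
─┐  ┃───┤                    ┃                       
 │  ┃ - │                    ┃                       
─┤  ┃───┤                    ┃                       
 │  ┃ + │                    ┃                       
─┤  ┃───┤                    ┃                       
 │  ┃ M+│                    ┃                       
─┤  ┃───┘                    ┃                       


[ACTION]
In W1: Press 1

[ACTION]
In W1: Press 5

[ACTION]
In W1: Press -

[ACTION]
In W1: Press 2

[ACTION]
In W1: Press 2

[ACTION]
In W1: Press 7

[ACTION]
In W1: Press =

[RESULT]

            ┠───────────────────────┨                
            ┃■■■■■■■■■■             ┃                
            ┃■■■■■■■■■■             ┃                
            ┃■■■■■■■■■■             ┃                
            ┃■■■■■■■■■■             ┃                
            ┃■■■■■■■■■■             ┃                
            ┃■■■■■■■■■■             ┃                
━━━━━━━━━━━━━━━━━━━━━━━━━━━━━┓      ┃                
tor                          ┃      ┃                
─────────────────────────────┨      ┃                
                         -212┃      ┃                
━━━━┓───┐                    ┃      ┃                
    ┃ ÷ │                    ┃      ┃                
────┨───┤                    ┃      ┃                
   0┃ × │                    ┃━━━━━━┛                
─┐  ┃───┤                    ┃                       
 │  ┃ - │                    ┃                       
─┤  ┃───┤                    ┃                       
 │  ┃ + │                    ┃                       
─┤  ┃───┤                    ┃                       
 │  ┃ M+│                    ┃                       
─┤  ┃───┘                    ┃                       


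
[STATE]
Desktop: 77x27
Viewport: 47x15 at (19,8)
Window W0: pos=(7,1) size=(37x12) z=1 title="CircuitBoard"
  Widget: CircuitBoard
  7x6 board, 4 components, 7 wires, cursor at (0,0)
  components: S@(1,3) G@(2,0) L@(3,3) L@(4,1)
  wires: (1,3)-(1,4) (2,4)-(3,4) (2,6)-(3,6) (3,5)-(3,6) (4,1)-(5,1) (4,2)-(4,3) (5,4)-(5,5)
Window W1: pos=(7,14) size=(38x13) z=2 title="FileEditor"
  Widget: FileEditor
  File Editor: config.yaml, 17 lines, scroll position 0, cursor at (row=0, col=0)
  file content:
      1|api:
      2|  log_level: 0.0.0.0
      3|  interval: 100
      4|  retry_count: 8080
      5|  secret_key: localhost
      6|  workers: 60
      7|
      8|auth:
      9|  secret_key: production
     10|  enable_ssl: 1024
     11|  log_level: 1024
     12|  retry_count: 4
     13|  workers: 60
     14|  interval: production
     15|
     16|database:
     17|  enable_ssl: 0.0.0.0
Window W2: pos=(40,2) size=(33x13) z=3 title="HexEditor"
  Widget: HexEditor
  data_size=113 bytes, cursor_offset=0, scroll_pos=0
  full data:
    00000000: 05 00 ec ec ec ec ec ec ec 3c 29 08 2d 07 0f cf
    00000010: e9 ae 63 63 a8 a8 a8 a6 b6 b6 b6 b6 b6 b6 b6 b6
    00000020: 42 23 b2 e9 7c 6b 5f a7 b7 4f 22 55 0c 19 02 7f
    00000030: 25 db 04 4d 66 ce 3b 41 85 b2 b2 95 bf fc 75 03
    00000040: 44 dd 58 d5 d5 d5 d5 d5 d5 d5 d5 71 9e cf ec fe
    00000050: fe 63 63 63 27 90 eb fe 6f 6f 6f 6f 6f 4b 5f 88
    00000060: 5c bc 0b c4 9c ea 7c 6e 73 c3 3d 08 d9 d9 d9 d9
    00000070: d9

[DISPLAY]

                     ┃00000030  25 db 04 4d 66 
         ·       ·   ┃00000040  44 dd 58 d5 d5 
         │       │   ┃00000050  fe 63 63 63 27 
     L   ·   · ─ ·   ┃00000060  5c bc 0b c4 9c 
━━━━━━━━━━━━━━━━━━━━━┃00000070  d9             
                     ┃                         
━━━━━━━━━━━━━━━━━━━━━┗━━━━━━━━━━━━━━━━━━━━━━━━━
                         ┃                     
─────────────────────────┨                     
                        ▲┃                     
: 0.0.0.0               █┃                     
 100                    ░┃                     
nt: 8080                ░┃                     
y: localhost            ░┃                     
60                      ░┃                     


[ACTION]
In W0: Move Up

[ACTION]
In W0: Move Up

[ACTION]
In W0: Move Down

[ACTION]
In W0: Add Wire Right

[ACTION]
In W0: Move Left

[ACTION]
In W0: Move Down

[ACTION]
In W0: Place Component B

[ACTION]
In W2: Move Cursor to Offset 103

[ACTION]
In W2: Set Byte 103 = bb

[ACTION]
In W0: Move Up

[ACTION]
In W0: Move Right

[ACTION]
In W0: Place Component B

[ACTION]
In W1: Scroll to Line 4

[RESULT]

                     ┃00000030  25 db 04 4d 66 
         ·       ·   ┃00000040  44 dd 58 d5 d5 
         │       │   ┃00000050  fe 63 63 63 27 
     L   ·   · ─ ·   ┃00000060  5c bc 0b c4 9c 
━━━━━━━━━━━━━━━━━━━━━┃00000070  d9             
                     ┃                         
━━━━━━━━━━━━━━━━━━━━━┗━━━━━━━━━━━━━━━━━━━━━━━━━
                         ┃                     
─────────────────────────┨                     
nt: 8080                ▲┃                     
y: localhost            ░┃                     
60                      ░┃                     
                        █┃                     
                        ░┃                     
y: production           ░┃                     


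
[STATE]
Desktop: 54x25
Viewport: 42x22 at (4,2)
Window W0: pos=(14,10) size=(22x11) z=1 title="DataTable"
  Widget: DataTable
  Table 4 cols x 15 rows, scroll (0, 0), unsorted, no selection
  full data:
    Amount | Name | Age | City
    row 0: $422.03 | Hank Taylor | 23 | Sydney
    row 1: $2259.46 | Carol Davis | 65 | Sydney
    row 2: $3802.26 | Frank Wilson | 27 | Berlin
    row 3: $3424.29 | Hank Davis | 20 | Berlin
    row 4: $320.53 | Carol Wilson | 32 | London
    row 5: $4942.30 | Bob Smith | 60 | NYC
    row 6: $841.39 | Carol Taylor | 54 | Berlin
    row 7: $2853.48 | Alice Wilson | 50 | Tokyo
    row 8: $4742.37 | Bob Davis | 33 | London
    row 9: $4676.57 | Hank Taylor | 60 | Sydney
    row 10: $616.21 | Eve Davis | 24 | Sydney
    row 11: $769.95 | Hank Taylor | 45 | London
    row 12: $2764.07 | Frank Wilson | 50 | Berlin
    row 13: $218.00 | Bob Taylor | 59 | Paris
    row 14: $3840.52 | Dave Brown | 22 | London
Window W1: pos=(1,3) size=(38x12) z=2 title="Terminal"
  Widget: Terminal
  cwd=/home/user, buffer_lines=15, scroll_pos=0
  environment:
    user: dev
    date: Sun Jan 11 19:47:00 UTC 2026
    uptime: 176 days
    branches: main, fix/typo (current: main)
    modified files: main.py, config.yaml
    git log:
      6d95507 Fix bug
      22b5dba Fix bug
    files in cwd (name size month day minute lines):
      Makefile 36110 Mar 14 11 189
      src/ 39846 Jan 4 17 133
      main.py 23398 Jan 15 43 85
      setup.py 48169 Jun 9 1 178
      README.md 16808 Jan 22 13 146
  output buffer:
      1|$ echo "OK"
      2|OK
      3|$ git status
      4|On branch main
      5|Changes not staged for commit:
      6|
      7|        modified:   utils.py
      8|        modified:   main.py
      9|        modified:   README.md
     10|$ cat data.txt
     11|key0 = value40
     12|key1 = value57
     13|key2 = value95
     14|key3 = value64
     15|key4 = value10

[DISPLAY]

                                          
━━━━━━━━━━━━━━━━━━━━━━━━━━━━━━━━━━┓       
erminal                           ┃       
──────────────────────────────────┨       
echo "OK"                         ┃       
                                  ┃       
git status                        ┃       
 branch main                      ┃       
anges not staged for commit:      ┃       
                                  ┃       
      modified:   utils.py        ┃       
      modified:   main.py         ┃       
━━━━━━━━━━━━━━━━━━━━━━━━━━━━━━━━━━┛       
          ┃$422.03 │Hank Taylor┃          
          ┃$2259.46│Carol Davis┃          
          ┃$3802.26│Frank Wilso┃          
          ┃$3424.29│Hank Davis ┃          
          ┃$320.53 │Carol Wilso┃          
          ┗━━━━━━━━━━━━━━━━━━━━┛          
                                          
                                          
                                          


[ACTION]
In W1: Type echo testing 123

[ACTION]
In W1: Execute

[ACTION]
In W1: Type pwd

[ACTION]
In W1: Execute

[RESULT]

                                          
━━━━━━━━━━━━━━━━━━━━━━━━━━━━━━━━━━┓       
erminal                           ┃       
──────────────────────────────────┨       
y2 = value95                      ┃       
y3 = value64                      ┃       
y4 = value10                      ┃       
echo testing 123                  ┃       
sting 123                         ┃       
pwd                               ┃       
ome/user                          ┃       
█                                 ┃       
━━━━━━━━━━━━━━━━━━━━━━━━━━━━━━━━━━┛       
          ┃$422.03 │Hank Taylor┃          
          ┃$2259.46│Carol Davis┃          
          ┃$3802.26│Frank Wilso┃          
          ┃$3424.29│Hank Davis ┃          
          ┃$320.53 │Carol Wilso┃          
          ┗━━━━━━━━━━━━━━━━━━━━┛          
                                          
                                          
                                          


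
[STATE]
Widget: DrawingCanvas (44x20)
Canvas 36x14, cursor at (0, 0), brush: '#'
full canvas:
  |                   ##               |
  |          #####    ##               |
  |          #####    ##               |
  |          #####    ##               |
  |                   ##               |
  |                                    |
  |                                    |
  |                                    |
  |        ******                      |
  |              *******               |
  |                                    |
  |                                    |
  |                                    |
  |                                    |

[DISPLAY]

+                  ##                       
          #####    ##                       
          #####    ##                       
          #####    ##                       
                   ##                       
                                            
                                            
                                            
        ******                              
              *******                       
                                            
                                            
                                            
                                            
                                            
                                            
                                            
                                            
                                            
                                            


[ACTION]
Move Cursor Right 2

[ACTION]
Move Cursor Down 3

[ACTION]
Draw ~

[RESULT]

                   ##                       
          #####    ##                       
          #####    ##                       
  ~       #####    ##                       
                   ##                       
                                            
                                            
                                            
        ******                              
              *******                       
                                            
                                            
                                            
                                            
                                            
                                            
                                            
                                            
                                            
                                            


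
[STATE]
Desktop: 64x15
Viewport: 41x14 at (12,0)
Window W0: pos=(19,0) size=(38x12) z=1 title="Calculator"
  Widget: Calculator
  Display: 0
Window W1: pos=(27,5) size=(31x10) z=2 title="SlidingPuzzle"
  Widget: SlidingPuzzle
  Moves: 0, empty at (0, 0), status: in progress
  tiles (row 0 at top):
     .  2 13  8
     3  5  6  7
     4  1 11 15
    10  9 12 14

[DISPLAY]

       ┏━━━━━━━━━━━━━━━━━━━━━━━━━━━━━━━━━
       ┃ Calculator                      
       ┠─────────────────────────────────
       ┃                                 
       ┃┌───┬───┬───┬───┐                
       ┃│ 7 │ 8┏━━━━━━━━━━━━━━━━━━━━━━━━━
       ┃├───┼──┃ SlidingPuzzle           
       ┃│ 4 │ 5┠─────────────────────────
       ┃├───┼──┃┌────┬────┬────┬────┐    
       ┃│ 1 │ 2┃│    │  2 │ 13 │  8 │    
       ┃└───┴──┃├────┼────┼────┼────┤    
       ┗━━━━━━━┃│  3 │  5 │  6 │  7 │    
               ┃├────┼────┼────┼────┤    
               ┃│  4 │  1 │ 11 │ 15 │    


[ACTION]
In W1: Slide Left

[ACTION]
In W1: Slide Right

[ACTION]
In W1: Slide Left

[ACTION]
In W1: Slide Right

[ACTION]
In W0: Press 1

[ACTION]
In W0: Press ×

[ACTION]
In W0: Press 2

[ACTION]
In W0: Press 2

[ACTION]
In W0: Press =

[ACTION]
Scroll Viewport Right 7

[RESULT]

┏━━━━━━━━━━━━━━━━━━━━━━━━━━━━━━━━━━━━┓   
┃ Calculator                         ┃   
┠────────────────────────────────────┨   
┃                                  22┃   
┃┌───┬───┬───┬───┐                   ┃   
┃│ 7 │ 8┏━━━━━━━━━━━━━━━━━━━━━━━━━━━━━┓  
┃├───┼──┃ SlidingPuzzle               ┃  
┃│ 4 │ 5┠─────────────────────────────┨  
┃├───┼──┃┌────┬────┬────┬────┐        ┃  
┃│ 1 │ 2┃│    │  2 │ 13 │  8 │        ┃  
┃└───┴──┃├────┼────┼────┼────┤        ┃  
┗━━━━━━━┃│  3 │  5 │  6 │  7 │        ┃  
        ┃├────┼────┼────┼────┤        ┃  
        ┃│  4 │  1 │ 11 │ 15 │        ┃  


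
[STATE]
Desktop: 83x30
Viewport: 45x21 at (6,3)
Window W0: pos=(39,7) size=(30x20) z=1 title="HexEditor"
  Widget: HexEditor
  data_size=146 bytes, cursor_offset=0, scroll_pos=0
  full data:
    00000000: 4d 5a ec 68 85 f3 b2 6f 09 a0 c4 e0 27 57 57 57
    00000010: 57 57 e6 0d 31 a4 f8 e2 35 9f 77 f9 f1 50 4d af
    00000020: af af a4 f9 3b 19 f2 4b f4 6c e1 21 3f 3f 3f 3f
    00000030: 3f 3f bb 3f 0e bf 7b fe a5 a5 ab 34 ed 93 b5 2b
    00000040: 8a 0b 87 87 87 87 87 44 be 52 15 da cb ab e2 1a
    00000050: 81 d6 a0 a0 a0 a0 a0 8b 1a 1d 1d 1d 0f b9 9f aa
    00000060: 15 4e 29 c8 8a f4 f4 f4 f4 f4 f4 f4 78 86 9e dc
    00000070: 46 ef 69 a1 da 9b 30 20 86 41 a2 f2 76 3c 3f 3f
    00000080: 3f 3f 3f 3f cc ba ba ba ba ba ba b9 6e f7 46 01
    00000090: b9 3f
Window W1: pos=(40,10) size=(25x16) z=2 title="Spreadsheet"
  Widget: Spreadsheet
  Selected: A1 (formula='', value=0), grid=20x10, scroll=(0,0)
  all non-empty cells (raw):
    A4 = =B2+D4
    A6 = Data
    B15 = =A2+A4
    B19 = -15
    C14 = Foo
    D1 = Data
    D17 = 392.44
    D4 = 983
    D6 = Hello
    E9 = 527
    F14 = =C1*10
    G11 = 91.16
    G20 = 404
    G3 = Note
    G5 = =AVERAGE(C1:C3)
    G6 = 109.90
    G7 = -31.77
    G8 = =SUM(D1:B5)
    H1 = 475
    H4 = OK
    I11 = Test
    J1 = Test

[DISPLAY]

                                             
                                             
                                             
                                             
                                 ┏━━━━━━━━━━━
                                 ┃ HexEditor 
                                 ┠───────────
                                 ┃┏━━━━━━━━━━
                                 ┃┃ Spreadshe
                                 ┃┠──────────
                                 ┃┃A1:       
                                 ┃┃       A  
                                 ┃┃----------
                                 ┃┃  1      [
                                 ┃┃  2       
                                 ┃┃  3       
                                 ┃┃  4      9
                                 ┃┃  5       
                                 ┃┃  6 Data  
                                 ┃┃  7       
                                 ┃┃  8       


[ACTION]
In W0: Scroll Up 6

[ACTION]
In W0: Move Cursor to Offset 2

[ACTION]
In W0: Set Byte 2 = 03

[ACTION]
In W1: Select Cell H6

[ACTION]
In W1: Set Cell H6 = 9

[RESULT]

                                             
                                             
                                             
                                             
                                 ┏━━━━━━━━━━━
                                 ┃ HexEditor 
                                 ┠───────────
                                 ┃┏━━━━━━━━━━
                                 ┃┃ Spreadshe
                                 ┃┠──────────
                                 ┃┃H6: 9     
                                 ┃┃       A  
                                 ┃┃----------
                                 ┃┃  1       
                                 ┃┃  2       
                                 ┃┃  3       
                                 ┃┃  4      9
                                 ┃┃  5       
                                 ┃┃  6 Data  
                                 ┃┃  7       
                                 ┃┃  8       


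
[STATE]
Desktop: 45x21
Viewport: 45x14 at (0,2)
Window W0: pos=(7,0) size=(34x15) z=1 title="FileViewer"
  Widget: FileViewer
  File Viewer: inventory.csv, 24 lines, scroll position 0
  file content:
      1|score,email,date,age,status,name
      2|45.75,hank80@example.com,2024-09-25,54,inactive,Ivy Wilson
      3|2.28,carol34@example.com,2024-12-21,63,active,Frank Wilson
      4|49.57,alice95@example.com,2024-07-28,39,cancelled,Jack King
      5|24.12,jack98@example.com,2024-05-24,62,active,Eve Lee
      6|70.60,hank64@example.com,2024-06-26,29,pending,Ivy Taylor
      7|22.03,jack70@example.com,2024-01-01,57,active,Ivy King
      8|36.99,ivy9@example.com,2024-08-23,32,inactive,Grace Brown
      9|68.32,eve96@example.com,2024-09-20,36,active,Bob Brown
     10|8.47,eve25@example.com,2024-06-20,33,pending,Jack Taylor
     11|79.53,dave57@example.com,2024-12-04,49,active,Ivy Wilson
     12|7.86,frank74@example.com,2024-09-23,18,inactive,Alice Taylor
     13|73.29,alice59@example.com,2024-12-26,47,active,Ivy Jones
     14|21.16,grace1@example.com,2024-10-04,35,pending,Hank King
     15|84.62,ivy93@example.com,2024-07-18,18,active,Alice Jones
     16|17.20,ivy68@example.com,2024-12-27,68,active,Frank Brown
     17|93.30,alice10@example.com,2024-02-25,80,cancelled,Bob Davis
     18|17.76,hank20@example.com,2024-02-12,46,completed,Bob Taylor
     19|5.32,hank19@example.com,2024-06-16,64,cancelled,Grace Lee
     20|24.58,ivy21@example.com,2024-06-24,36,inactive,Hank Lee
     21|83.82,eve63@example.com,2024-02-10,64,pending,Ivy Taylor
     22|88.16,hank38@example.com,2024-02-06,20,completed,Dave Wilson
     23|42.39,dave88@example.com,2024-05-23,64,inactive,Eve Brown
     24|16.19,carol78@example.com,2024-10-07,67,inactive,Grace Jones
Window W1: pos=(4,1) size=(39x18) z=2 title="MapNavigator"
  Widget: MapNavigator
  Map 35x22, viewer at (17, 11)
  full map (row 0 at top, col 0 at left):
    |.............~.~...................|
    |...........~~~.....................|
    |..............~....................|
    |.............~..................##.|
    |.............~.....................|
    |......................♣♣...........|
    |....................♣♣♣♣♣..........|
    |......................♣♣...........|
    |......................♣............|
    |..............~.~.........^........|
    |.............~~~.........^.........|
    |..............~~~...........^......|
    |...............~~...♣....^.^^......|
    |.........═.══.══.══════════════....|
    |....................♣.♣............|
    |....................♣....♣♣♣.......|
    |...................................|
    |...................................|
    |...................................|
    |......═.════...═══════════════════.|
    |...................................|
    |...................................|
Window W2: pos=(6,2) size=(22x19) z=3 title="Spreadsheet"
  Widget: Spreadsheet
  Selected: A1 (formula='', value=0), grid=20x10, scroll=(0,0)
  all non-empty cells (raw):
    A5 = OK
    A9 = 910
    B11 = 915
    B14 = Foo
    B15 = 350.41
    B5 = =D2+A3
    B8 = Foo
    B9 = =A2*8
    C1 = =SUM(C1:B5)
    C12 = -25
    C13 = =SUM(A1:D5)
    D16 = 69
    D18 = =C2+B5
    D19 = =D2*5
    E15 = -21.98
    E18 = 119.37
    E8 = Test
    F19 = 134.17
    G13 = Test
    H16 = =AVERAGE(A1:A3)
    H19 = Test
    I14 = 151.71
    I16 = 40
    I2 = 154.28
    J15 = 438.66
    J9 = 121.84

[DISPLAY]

    ┃ ┏━━━━━━━━━━━━━━━━━━━━┓              ┃  
    ┠─┃ Spreadsheet        ┃──────────────┨  
    ┃ ┠────────────────────┨............. ┃  
    ┃ ┃A1:                 ┃♣♣........... ┃  
    ┃ ┃       A       B    ┃♣♣♣.......... ┃  
    ┃ ┃--------------------┃♣♣........... ┃  
    ┃ ┃  1      [0]       0┃♣............ ┃  
    ┃ ┃  2        0       0┃....^........ ┃  
    ┃ ┃  3        0       0┃...^......... ┃  
    ┃ ┃  4        0       0┃......^...... ┃  
    ┃ ┃  5 OK             0┃...^.^^...... ┃  
    ┃ ┃  6        0       0┃═════════.... ┃  
    ┃ ┃  7        0       0┃♣............ ┃  
    ┃ ┃  8        0Foo     ┃...♣♣♣....... ┃  


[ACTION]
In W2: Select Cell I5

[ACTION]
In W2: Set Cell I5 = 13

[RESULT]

    ┃ ┏━━━━━━━━━━━━━━━━━━━━┓              ┃  
    ┠─┃ Spreadsheet        ┃──────────────┨  
    ┃ ┠────────────────────┨............. ┃  
    ┃ ┃I5: 13              ┃♣♣........... ┃  
    ┃ ┃       A       B    ┃♣♣♣.......... ┃  
    ┃ ┃--------------------┃♣♣........... ┃  
    ┃ ┃  1        0       0┃♣............ ┃  
    ┃ ┃  2        0       0┃....^........ ┃  
    ┃ ┃  3        0       0┃...^......... ┃  
    ┃ ┃  4        0       0┃......^...... ┃  
    ┃ ┃  5 OK             0┃...^.^^...... ┃  
    ┃ ┃  6        0       0┃═════════.... ┃  
    ┃ ┃  7        0       0┃♣............ ┃  
    ┃ ┃  8        0Foo     ┃...♣♣♣....... ┃  


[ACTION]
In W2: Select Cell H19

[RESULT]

    ┃ ┏━━━━━━━━━━━━━━━━━━━━┓              ┃  
    ┠─┃ Spreadsheet        ┃──────────────┨  
    ┃ ┠────────────────────┨............. ┃  
    ┃ ┃H19: Test           ┃♣♣........... ┃  
    ┃ ┃       A       B    ┃♣♣♣.......... ┃  
    ┃ ┃--------------------┃♣♣........... ┃  
    ┃ ┃  1        0       0┃♣............ ┃  
    ┃ ┃  2        0       0┃....^........ ┃  
    ┃ ┃  3        0       0┃...^......... ┃  
    ┃ ┃  4        0       0┃......^...... ┃  
    ┃ ┃  5 OK             0┃...^.^^...... ┃  
    ┃ ┃  6        0       0┃═════════.... ┃  
    ┃ ┃  7        0       0┃♣............ ┃  
    ┃ ┃  8        0Foo     ┃...♣♣♣....... ┃  


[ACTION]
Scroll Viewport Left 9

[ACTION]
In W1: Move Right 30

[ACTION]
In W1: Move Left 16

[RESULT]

    ┃ ┏━━━━━━━━━━━━━━━━━━━━┓              ┃  
    ┠─┃ Spreadsheet        ┃──────────────┨  
    ┃.┠────────────────────┨............  ┃  
    ┃.┃H19: Test           ┃♣...........  ┃  
    ┃.┃       A       B    ┃♣♣..........  ┃  
    ┃.┃--------------------┃♣...........  ┃  
    ┃.┃  1        0       0┃............  ┃  
    ┃.┃  2        0       0┃...^........  ┃  
    ┃.┃  3        0       0┃..^.........  ┃  
    ┃.┃  4        0       0┃.....^......  ┃  
    ┃.┃  5 OK             0┃..^.^^......  ┃  
    ┃.┃  6        0       0┃════════....  ┃  
    ┃.┃  7        0       0┃............  ┃  
    ┃.┃  8        0Foo     ┃..♣♣♣.......  ┃  


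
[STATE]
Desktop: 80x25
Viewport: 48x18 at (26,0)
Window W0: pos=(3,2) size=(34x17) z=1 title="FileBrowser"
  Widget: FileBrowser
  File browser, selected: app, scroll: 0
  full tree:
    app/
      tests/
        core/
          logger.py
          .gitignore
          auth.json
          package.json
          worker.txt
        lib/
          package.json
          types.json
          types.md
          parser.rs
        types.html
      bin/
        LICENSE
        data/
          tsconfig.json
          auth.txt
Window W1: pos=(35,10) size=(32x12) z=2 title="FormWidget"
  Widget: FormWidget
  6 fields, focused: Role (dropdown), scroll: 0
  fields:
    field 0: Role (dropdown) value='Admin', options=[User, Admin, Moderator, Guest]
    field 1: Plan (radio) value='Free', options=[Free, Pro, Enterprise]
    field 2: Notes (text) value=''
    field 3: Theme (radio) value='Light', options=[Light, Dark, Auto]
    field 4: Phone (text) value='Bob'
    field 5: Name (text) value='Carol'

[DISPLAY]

                                                
                                                
━━━━━━━━━━┓                                     
          ┃                                     
──────────┨                                     
          ┃                                     
          ┃                                     
          ┃                                     
          ┃                                     
          ┃                                     
         ┏━━━━━━━━━━━━━━━━━━━━━━━━━━━━━━┓       
         ┃ FormWidget                   ┃       
         ┠──────────────────────────────┨       
         ┃> Role:       [Admin        ▼]┃       
         ┃  Plan:       (●) Free  ( ) Pr┃       
         ┃  Notes:      [              ]┃       
         ┃  Theme:      (●) Light  ( ) D┃       
         ┃  Phone:      [Bob           ]┃       


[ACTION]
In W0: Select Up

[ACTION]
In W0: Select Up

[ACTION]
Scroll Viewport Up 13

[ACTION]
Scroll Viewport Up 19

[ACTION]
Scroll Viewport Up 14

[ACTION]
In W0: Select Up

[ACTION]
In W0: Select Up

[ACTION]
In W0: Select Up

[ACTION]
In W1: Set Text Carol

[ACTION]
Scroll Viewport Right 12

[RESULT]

                                                
                                                
━━━━┓                                           
    ┃                                           
────┨                                           
    ┃                                           
    ┃                                           
    ┃                                           
    ┃                                           
    ┃                                           
   ┏━━━━━━━━━━━━━━━━━━━━━━━━━━━━━━┓             
   ┃ FormWidget                   ┃             
   ┠──────────────────────────────┨             
   ┃> Role:       [Admin        ▼]┃             
   ┃  Plan:       (●) Free  ( ) Pr┃             
   ┃  Notes:      [              ]┃             
   ┃  Theme:      (●) Light  ( ) D┃             
   ┃  Phone:      [Bob           ]┃             


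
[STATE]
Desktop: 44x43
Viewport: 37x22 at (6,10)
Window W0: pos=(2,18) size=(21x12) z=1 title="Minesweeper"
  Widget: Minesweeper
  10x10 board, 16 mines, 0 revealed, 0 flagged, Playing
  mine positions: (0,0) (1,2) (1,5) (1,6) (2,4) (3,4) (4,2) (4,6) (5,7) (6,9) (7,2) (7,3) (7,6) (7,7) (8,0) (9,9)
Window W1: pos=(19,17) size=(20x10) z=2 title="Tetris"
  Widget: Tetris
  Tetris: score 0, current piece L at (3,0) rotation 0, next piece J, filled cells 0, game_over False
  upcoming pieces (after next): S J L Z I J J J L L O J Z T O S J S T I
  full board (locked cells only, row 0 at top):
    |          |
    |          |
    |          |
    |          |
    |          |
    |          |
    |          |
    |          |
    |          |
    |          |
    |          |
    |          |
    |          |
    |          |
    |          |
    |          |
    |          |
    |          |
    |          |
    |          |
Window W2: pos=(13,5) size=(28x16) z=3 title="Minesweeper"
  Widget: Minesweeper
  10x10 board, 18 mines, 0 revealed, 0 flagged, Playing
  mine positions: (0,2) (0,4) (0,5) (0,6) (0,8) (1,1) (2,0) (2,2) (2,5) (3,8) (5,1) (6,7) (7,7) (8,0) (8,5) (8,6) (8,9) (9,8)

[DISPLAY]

       ┃■■■■■■■■■■                ┃  
       ┃■■■■■■■■■■                ┃  
       ┃■■■■■■■■■■                ┃  
       ┃■■■■■■■■■■                ┃  
       ┃■■■■■■■■■■                ┃  
       ┃■■■■■■■■■■                ┃  
       ┃■■■■■■■■■■                ┃  
       ┃■■■■■■■■■■                ┃  
━━━━━━━┃                          ┃  
nesweep┃                          ┃  
───────┗━━━━━━━━━━━━━━━━━━━━━━━━━━┛  
■■■■■■■      ┃                  ┃    
■■■■■■■      ┃                  ┃    
■■■■■■■      ┃                  ┃    
■■■■■■■      ┃                  ┃    
■■■■■■■      ┃                  ┃    
■■■■■■■      ┗━━━━━━━━━━━━━━━━━━┛    
■■■■■■■         ┃                    
■■■■■■■         ┃                    
━━━━━━━━━━━━━━━━┛                    
                                     
                                     


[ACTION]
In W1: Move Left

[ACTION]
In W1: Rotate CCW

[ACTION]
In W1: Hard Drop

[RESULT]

       ┃■■■■■■■■■■                ┃  
       ┃■■■■■■■■■■                ┃  
       ┃■■■■■■■■■■                ┃  
       ┃■■■■■■■■■■                ┃  
       ┃■■■■■■■■■■                ┃  
       ┃■■■■■■■■■■                ┃  
       ┃■■■■■■■■■■                ┃  
       ┃■■■■■■■■■■                ┃  
━━━━━━━┃                          ┃  
nesweep┃                          ┃  
───────┗━━━━━━━━━━━━━━━━━━━━━━━━━━┛  
■■■■■■■      ┃                  ┃    
■■■■■■■      ┃                  ┃    
■■■■■■■      ┃  ▒▒              ┃    
■■■■■■■      ┃   ▒              ┃    
■■■■■■■      ┃   ▒              ┃    
■■■■■■■      ┗━━━━━━━━━━━━━━━━━━┛    
■■■■■■■         ┃                    
■■■■■■■         ┃                    
━━━━━━━━━━━━━━━━┛                    
                                     
                                     
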